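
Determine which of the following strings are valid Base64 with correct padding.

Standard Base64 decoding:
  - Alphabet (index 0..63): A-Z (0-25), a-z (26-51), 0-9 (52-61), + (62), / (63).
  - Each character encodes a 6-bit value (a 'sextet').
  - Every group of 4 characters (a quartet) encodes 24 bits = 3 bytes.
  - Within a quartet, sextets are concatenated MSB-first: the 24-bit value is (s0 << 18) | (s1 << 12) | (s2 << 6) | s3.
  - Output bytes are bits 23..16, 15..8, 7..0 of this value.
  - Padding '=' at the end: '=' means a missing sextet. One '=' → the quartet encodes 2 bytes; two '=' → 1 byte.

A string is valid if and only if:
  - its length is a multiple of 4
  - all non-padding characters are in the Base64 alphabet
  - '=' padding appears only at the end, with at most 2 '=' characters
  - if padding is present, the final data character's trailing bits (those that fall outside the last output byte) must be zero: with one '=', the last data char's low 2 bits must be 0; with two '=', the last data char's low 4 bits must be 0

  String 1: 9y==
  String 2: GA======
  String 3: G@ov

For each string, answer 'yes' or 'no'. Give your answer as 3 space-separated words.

Answer: no no no

Derivation:
String 1: '9y==' → invalid (bad trailing bits)
String 2: 'GA======' → invalid (6 pad chars (max 2))
String 3: 'G@ov' → invalid (bad char(s): ['@'])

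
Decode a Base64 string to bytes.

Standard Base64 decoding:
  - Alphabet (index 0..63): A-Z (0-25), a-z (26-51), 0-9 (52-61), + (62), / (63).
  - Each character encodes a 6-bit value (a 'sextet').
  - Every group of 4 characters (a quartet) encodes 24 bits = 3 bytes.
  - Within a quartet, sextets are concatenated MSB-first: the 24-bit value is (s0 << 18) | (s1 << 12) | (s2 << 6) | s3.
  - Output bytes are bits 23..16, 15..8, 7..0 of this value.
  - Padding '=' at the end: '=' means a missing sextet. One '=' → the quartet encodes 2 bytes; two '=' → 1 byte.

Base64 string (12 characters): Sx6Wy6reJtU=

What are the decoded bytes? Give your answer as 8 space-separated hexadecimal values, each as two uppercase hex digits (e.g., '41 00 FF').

After char 0 ('S'=18): chars_in_quartet=1 acc=0x12 bytes_emitted=0
After char 1 ('x'=49): chars_in_quartet=2 acc=0x4B1 bytes_emitted=0
After char 2 ('6'=58): chars_in_quartet=3 acc=0x12C7A bytes_emitted=0
After char 3 ('W'=22): chars_in_quartet=4 acc=0x4B1E96 -> emit 4B 1E 96, reset; bytes_emitted=3
After char 4 ('y'=50): chars_in_quartet=1 acc=0x32 bytes_emitted=3
After char 5 ('6'=58): chars_in_quartet=2 acc=0xCBA bytes_emitted=3
After char 6 ('r'=43): chars_in_quartet=3 acc=0x32EAB bytes_emitted=3
After char 7 ('e'=30): chars_in_quartet=4 acc=0xCBAADE -> emit CB AA DE, reset; bytes_emitted=6
After char 8 ('J'=9): chars_in_quartet=1 acc=0x9 bytes_emitted=6
After char 9 ('t'=45): chars_in_quartet=2 acc=0x26D bytes_emitted=6
After char 10 ('U'=20): chars_in_quartet=3 acc=0x9B54 bytes_emitted=6
Padding '=': partial quartet acc=0x9B54 -> emit 26 D5; bytes_emitted=8

Answer: 4B 1E 96 CB AA DE 26 D5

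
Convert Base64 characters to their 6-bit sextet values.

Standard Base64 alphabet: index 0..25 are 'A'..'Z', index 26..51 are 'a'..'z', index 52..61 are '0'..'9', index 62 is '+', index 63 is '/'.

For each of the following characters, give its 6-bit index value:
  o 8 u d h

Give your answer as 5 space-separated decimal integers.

'o': a..z range, 26 + ord('o') − ord('a') = 40
'8': 0..9 range, 52 + ord('8') − ord('0') = 60
'u': a..z range, 26 + ord('u') − ord('a') = 46
'd': a..z range, 26 + ord('d') − ord('a') = 29
'h': a..z range, 26 + ord('h') − ord('a') = 33

Answer: 40 60 46 29 33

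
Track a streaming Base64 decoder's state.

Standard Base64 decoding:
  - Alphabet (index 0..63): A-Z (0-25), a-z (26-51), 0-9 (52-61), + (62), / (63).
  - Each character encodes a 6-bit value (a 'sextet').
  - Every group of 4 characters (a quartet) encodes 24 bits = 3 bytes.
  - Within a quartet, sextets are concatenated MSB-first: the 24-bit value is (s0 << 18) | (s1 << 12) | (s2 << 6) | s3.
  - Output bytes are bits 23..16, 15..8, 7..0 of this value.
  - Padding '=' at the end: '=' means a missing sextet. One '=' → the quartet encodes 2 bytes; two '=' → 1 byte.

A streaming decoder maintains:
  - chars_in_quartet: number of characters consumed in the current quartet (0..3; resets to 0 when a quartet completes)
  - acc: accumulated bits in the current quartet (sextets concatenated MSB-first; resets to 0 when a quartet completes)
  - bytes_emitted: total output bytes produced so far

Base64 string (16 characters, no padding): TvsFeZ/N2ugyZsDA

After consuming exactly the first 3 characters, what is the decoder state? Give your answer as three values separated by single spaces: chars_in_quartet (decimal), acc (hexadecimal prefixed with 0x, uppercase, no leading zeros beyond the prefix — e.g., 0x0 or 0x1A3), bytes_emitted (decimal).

Answer: 3 0x13BEC 0

Derivation:
After char 0 ('T'=19): chars_in_quartet=1 acc=0x13 bytes_emitted=0
After char 1 ('v'=47): chars_in_quartet=2 acc=0x4EF bytes_emitted=0
After char 2 ('s'=44): chars_in_quartet=3 acc=0x13BEC bytes_emitted=0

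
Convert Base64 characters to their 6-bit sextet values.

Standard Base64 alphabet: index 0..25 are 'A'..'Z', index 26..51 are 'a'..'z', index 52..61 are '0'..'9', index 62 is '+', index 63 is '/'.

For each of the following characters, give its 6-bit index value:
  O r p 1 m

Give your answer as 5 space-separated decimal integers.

Answer: 14 43 41 53 38

Derivation:
'O': A..Z range, ord('O') − ord('A') = 14
'r': a..z range, 26 + ord('r') − ord('a') = 43
'p': a..z range, 26 + ord('p') − ord('a') = 41
'1': 0..9 range, 52 + ord('1') − ord('0') = 53
'm': a..z range, 26 + ord('m') − ord('a') = 38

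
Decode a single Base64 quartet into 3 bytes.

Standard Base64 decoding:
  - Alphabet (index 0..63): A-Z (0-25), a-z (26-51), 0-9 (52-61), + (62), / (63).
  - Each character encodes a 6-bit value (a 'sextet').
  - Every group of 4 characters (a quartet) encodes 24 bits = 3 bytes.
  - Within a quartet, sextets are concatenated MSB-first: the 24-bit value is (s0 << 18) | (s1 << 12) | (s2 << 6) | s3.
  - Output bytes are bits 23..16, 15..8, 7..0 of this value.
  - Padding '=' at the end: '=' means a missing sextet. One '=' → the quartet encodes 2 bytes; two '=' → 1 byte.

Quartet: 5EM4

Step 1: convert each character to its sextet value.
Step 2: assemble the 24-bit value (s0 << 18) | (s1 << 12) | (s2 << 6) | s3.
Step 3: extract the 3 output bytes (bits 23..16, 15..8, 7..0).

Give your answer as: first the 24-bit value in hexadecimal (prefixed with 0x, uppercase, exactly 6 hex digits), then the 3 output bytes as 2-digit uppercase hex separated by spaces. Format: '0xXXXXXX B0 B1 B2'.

Sextets: 5=57, E=4, M=12, 4=56
24-bit: (57<<18) | (4<<12) | (12<<6) | 56
      = 0xE40000 | 0x004000 | 0x000300 | 0x000038
      = 0xE44338
Bytes: (v>>16)&0xFF=E4, (v>>8)&0xFF=43, v&0xFF=38

Answer: 0xE44338 E4 43 38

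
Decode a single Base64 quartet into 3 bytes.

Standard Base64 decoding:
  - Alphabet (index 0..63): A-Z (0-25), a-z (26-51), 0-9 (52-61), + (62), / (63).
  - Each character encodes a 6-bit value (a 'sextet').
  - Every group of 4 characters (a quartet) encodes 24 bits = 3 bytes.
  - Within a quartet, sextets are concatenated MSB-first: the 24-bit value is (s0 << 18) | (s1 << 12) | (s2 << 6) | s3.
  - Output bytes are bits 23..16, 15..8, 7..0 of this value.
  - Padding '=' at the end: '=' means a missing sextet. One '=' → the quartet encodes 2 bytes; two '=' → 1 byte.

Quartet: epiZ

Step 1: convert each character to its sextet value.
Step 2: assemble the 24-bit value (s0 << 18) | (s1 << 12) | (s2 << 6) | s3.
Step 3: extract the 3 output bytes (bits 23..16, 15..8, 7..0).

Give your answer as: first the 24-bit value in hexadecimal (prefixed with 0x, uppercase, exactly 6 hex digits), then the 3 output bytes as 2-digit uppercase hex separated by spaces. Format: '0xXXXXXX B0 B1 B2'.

Answer: 0x7A9899 7A 98 99

Derivation:
Sextets: e=30, p=41, i=34, Z=25
24-bit: (30<<18) | (41<<12) | (34<<6) | 25
      = 0x780000 | 0x029000 | 0x000880 | 0x000019
      = 0x7A9899
Bytes: (v>>16)&0xFF=7A, (v>>8)&0xFF=98, v&0xFF=99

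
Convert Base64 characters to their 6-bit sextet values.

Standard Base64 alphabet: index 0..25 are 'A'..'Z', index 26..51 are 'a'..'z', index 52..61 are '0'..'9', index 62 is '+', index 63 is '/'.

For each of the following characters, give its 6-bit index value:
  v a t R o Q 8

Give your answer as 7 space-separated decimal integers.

'v': a..z range, 26 + ord('v') − ord('a') = 47
'a': a..z range, 26 + ord('a') − ord('a') = 26
't': a..z range, 26 + ord('t') − ord('a') = 45
'R': A..Z range, ord('R') − ord('A') = 17
'o': a..z range, 26 + ord('o') − ord('a') = 40
'Q': A..Z range, ord('Q') − ord('A') = 16
'8': 0..9 range, 52 + ord('8') − ord('0') = 60

Answer: 47 26 45 17 40 16 60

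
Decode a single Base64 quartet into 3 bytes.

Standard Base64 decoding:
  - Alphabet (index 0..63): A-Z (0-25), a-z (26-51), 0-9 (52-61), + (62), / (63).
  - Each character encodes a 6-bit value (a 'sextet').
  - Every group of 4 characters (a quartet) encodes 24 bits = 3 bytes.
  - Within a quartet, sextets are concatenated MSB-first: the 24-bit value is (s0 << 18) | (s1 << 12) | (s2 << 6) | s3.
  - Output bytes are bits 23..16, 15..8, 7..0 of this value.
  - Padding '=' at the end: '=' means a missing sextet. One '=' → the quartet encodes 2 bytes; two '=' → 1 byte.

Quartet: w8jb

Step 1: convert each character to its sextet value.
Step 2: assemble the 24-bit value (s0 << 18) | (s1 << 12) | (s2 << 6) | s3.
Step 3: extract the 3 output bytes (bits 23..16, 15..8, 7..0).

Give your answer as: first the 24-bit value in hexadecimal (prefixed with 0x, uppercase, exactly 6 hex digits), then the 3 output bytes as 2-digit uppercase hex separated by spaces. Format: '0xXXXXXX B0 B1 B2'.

Answer: 0xC3C8DB C3 C8 DB

Derivation:
Sextets: w=48, 8=60, j=35, b=27
24-bit: (48<<18) | (60<<12) | (35<<6) | 27
      = 0xC00000 | 0x03C000 | 0x0008C0 | 0x00001B
      = 0xC3C8DB
Bytes: (v>>16)&0xFF=C3, (v>>8)&0xFF=C8, v&0xFF=DB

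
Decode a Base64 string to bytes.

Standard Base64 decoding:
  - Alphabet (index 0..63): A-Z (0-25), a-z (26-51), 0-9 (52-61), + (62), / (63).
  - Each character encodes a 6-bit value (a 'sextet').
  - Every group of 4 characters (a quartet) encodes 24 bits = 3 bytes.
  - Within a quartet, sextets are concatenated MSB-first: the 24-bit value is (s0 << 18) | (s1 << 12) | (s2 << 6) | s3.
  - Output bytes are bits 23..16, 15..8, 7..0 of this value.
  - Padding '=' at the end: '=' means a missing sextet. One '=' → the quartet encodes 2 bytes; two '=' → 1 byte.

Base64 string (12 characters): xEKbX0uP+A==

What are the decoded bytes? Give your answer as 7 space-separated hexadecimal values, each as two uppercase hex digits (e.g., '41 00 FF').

After char 0 ('x'=49): chars_in_quartet=1 acc=0x31 bytes_emitted=0
After char 1 ('E'=4): chars_in_quartet=2 acc=0xC44 bytes_emitted=0
After char 2 ('K'=10): chars_in_quartet=3 acc=0x3110A bytes_emitted=0
After char 3 ('b'=27): chars_in_quartet=4 acc=0xC4429B -> emit C4 42 9B, reset; bytes_emitted=3
After char 4 ('X'=23): chars_in_quartet=1 acc=0x17 bytes_emitted=3
After char 5 ('0'=52): chars_in_quartet=2 acc=0x5F4 bytes_emitted=3
After char 6 ('u'=46): chars_in_quartet=3 acc=0x17D2E bytes_emitted=3
After char 7 ('P'=15): chars_in_quartet=4 acc=0x5F4B8F -> emit 5F 4B 8F, reset; bytes_emitted=6
After char 8 ('+'=62): chars_in_quartet=1 acc=0x3E bytes_emitted=6
After char 9 ('A'=0): chars_in_quartet=2 acc=0xF80 bytes_emitted=6
Padding '==': partial quartet acc=0xF80 -> emit F8; bytes_emitted=7

Answer: C4 42 9B 5F 4B 8F F8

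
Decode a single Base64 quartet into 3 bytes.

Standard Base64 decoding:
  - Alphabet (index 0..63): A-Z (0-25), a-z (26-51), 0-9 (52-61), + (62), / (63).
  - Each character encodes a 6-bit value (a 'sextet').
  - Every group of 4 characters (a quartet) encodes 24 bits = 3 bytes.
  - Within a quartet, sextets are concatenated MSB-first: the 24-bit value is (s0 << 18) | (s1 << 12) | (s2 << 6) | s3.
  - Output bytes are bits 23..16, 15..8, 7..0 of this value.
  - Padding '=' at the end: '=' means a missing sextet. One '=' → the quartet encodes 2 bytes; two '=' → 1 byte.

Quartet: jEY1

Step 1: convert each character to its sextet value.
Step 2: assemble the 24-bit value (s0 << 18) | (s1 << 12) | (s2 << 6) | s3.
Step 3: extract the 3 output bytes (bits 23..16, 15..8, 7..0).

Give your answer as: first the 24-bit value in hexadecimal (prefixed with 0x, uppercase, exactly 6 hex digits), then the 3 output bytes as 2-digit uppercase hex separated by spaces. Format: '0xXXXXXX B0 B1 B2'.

Answer: 0x8C4635 8C 46 35

Derivation:
Sextets: j=35, E=4, Y=24, 1=53
24-bit: (35<<18) | (4<<12) | (24<<6) | 53
      = 0x8C0000 | 0x004000 | 0x000600 | 0x000035
      = 0x8C4635
Bytes: (v>>16)&0xFF=8C, (v>>8)&0xFF=46, v&0xFF=35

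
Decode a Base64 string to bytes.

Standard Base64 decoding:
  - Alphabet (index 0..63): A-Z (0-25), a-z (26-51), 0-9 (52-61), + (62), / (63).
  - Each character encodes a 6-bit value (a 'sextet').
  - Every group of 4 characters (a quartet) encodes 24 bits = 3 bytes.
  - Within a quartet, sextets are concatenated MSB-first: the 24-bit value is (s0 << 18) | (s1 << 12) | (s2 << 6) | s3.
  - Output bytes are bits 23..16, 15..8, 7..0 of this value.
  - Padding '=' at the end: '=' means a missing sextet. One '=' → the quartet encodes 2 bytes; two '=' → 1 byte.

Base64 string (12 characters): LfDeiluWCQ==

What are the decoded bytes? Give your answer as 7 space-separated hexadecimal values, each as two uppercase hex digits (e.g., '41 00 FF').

Answer: 2D F0 DE 8A 5B 96 09

Derivation:
After char 0 ('L'=11): chars_in_quartet=1 acc=0xB bytes_emitted=0
After char 1 ('f'=31): chars_in_quartet=2 acc=0x2DF bytes_emitted=0
After char 2 ('D'=3): chars_in_quartet=3 acc=0xB7C3 bytes_emitted=0
After char 3 ('e'=30): chars_in_quartet=4 acc=0x2DF0DE -> emit 2D F0 DE, reset; bytes_emitted=3
After char 4 ('i'=34): chars_in_quartet=1 acc=0x22 bytes_emitted=3
After char 5 ('l'=37): chars_in_quartet=2 acc=0x8A5 bytes_emitted=3
After char 6 ('u'=46): chars_in_quartet=3 acc=0x2296E bytes_emitted=3
After char 7 ('W'=22): chars_in_quartet=4 acc=0x8A5B96 -> emit 8A 5B 96, reset; bytes_emitted=6
After char 8 ('C'=2): chars_in_quartet=1 acc=0x2 bytes_emitted=6
After char 9 ('Q'=16): chars_in_quartet=2 acc=0x90 bytes_emitted=6
Padding '==': partial quartet acc=0x90 -> emit 09; bytes_emitted=7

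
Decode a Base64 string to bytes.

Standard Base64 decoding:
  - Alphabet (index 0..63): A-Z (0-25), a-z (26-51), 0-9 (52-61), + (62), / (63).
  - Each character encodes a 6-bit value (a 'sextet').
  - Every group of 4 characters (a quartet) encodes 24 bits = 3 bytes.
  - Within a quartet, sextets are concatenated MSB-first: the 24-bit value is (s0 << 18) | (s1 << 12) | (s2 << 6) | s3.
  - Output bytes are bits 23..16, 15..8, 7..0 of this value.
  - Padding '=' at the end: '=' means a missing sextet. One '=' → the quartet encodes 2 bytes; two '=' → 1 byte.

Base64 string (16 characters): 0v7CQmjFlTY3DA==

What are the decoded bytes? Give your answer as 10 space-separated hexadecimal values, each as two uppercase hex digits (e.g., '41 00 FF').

After char 0 ('0'=52): chars_in_quartet=1 acc=0x34 bytes_emitted=0
After char 1 ('v'=47): chars_in_quartet=2 acc=0xD2F bytes_emitted=0
After char 2 ('7'=59): chars_in_quartet=3 acc=0x34BFB bytes_emitted=0
After char 3 ('C'=2): chars_in_quartet=4 acc=0xD2FEC2 -> emit D2 FE C2, reset; bytes_emitted=3
After char 4 ('Q'=16): chars_in_quartet=1 acc=0x10 bytes_emitted=3
After char 5 ('m'=38): chars_in_quartet=2 acc=0x426 bytes_emitted=3
After char 6 ('j'=35): chars_in_quartet=3 acc=0x109A3 bytes_emitted=3
After char 7 ('F'=5): chars_in_quartet=4 acc=0x4268C5 -> emit 42 68 C5, reset; bytes_emitted=6
After char 8 ('l'=37): chars_in_quartet=1 acc=0x25 bytes_emitted=6
After char 9 ('T'=19): chars_in_quartet=2 acc=0x953 bytes_emitted=6
After char 10 ('Y'=24): chars_in_quartet=3 acc=0x254D8 bytes_emitted=6
After char 11 ('3'=55): chars_in_quartet=4 acc=0x953637 -> emit 95 36 37, reset; bytes_emitted=9
After char 12 ('D'=3): chars_in_quartet=1 acc=0x3 bytes_emitted=9
After char 13 ('A'=0): chars_in_quartet=2 acc=0xC0 bytes_emitted=9
Padding '==': partial quartet acc=0xC0 -> emit 0C; bytes_emitted=10

Answer: D2 FE C2 42 68 C5 95 36 37 0C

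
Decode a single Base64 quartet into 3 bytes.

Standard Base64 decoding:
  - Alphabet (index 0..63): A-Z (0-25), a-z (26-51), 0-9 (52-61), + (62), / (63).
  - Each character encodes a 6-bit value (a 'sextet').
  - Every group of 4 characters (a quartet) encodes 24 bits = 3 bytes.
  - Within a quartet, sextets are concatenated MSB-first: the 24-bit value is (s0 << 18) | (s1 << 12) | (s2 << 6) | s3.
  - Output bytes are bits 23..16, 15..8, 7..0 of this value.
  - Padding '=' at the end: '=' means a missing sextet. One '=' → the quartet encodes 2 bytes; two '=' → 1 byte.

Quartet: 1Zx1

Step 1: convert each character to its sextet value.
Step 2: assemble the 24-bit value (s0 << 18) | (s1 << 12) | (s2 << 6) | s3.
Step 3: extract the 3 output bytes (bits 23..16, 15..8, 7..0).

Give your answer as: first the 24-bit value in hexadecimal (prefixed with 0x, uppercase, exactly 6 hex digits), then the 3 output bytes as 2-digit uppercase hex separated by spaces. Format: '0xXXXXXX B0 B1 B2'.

Answer: 0xD59C75 D5 9C 75

Derivation:
Sextets: 1=53, Z=25, x=49, 1=53
24-bit: (53<<18) | (25<<12) | (49<<6) | 53
      = 0xD40000 | 0x019000 | 0x000C40 | 0x000035
      = 0xD59C75
Bytes: (v>>16)&0xFF=D5, (v>>8)&0xFF=9C, v&0xFF=75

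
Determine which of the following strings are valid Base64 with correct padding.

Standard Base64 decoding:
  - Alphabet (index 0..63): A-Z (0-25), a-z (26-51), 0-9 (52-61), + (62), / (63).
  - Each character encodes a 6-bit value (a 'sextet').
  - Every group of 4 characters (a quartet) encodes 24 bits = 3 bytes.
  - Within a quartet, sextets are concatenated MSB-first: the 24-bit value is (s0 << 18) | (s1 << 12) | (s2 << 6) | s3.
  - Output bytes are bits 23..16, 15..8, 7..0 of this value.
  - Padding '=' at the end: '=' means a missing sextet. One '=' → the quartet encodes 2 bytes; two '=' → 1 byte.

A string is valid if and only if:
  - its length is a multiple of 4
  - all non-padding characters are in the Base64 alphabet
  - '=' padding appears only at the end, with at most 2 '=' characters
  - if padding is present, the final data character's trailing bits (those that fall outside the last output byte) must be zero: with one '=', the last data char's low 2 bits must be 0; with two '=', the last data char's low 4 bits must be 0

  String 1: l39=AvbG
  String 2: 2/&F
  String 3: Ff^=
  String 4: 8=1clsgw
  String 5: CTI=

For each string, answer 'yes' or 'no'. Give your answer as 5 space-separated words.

Answer: no no no no yes

Derivation:
String 1: 'l39=AvbG' → invalid (bad char(s): ['=']; '=' in middle)
String 2: '2/&F' → invalid (bad char(s): ['&'])
String 3: 'Ff^=' → invalid (bad char(s): ['^'])
String 4: '8=1clsgw' → invalid (bad char(s): ['=']; '=' in middle)
String 5: 'CTI=' → valid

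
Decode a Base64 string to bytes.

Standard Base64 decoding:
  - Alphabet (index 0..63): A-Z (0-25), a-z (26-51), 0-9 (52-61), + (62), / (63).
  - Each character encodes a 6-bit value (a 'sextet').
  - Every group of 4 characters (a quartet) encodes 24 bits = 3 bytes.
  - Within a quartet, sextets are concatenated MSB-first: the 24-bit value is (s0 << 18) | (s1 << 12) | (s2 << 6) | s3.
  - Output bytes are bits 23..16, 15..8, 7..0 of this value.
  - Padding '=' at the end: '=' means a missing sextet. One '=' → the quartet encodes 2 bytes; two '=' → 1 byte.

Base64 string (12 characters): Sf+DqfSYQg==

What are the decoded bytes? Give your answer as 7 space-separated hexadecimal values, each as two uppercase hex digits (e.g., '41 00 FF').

Answer: 49 FF 83 A9 F4 98 42

Derivation:
After char 0 ('S'=18): chars_in_quartet=1 acc=0x12 bytes_emitted=0
After char 1 ('f'=31): chars_in_quartet=2 acc=0x49F bytes_emitted=0
After char 2 ('+'=62): chars_in_quartet=3 acc=0x127FE bytes_emitted=0
After char 3 ('D'=3): chars_in_quartet=4 acc=0x49FF83 -> emit 49 FF 83, reset; bytes_emitted=3
After char 4 ('q'=42): chars_in_quartet=1 acc=0x2A bytes_emitted=3
After char 5 ('f'=31): chars_in_quartet=2 acc=0xA9F bytes_emitted=3
After char 6 ('S'=18): chars_in_quartet=3 acc=0x2A7D2 bytes_emitted=3
After char 7 ('Y'=24): chars_in_quartet=4 acc=0xA9F498 -> emit A9 F4 98, reset; bytes_emitted=6
After char 8 ('Q'=16): chars_in_quartet=1 acc=0x10 bytes_emitted=6
After char 9 ('g'=32): chars_in_quartet=2 acc=0x420 bytes_emitted=6
Padding '==': partial quartet acc=0x420 -> emit 42; bytes_emitted=7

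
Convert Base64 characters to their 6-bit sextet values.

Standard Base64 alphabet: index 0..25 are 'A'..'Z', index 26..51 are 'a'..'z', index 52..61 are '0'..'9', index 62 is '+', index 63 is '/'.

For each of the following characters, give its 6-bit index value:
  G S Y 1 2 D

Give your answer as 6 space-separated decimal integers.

Answer: 6 18 24 53 54 3

Derivation:
'G': A..Z range, ord('G') − ord('A') = 6
'S': A..Z range, ord('S') − ord('A') = 18
'Y': A..Z range, ord('Y') − ord('A') = 24
'1': 0..9 range, 52 + ord('1') − ord('0') = 53
'2': 0..9 range, 52 + ord('2') − ord('0') = 54
'D': A..Z range, ord('D') − ord('A') = 3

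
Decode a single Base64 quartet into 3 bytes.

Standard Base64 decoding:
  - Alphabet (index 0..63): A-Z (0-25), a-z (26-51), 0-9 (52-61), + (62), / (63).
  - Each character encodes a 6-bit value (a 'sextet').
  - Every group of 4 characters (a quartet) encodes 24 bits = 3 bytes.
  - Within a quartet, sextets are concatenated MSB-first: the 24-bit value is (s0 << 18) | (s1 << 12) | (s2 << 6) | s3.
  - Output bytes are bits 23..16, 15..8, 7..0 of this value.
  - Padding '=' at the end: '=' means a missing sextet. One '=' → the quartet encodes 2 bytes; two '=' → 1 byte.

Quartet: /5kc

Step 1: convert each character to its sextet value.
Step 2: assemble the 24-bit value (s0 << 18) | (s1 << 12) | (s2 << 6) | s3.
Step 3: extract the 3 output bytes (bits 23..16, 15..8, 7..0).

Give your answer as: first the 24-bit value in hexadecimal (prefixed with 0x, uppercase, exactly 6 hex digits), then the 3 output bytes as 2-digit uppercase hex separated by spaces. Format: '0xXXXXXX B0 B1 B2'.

Answer: 0xFF991C FF 99 1C

Derivation:
Sextets: /=63, 5=57, k=36, c=28
24-bit: (63<<18) | (57<<12) | (36<<6) | 28
      = 0xFC0000 | 0x039000 | 0x000900 | 0x00001C
      = 0xFF991C
Bytes: (v>>16)&0xFF=FF, (v>>8)&0xFF=99, v&0xFF=1C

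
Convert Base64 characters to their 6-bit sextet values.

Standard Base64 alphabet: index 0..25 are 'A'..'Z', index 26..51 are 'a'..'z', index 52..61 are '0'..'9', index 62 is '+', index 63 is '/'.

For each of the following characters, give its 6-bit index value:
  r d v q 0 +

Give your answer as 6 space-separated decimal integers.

Answer: 43 29 47 42 52 62

Derivation:
'r': a..z range, 26 + ord('r') − ord('a') = 43
'd': a..z range, 26 + ord('d') − ord('a') = 29
'v': a..z range, 26 + ord('v') − ord('a') = 47
'q': a..z range, 26 + ord('q') − ord('a') = 42
'0': 0..9 range, 52 + ord('0') − ord('0') = 52
'+': index 62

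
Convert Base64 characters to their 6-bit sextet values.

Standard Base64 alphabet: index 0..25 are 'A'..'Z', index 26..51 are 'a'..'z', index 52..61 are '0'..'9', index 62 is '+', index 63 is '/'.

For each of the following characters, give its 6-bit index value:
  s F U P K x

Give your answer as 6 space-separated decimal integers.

Answer: 44 5 20 15 10 49

Derivation:
's': a..z range, 26 + ord('s') − ord('a') = 44
'F': A..Z range, ord('F') − ord('A') = 5
'U': A..Z range, ord('U') − ord('A') = 20
'P': A..Z range, ord('P') − ord('A') = 15
'K': A..Z range, ord('K') − ord('A') = 10
'x': a..z range, 26 + ord('x') − ord('a') = 49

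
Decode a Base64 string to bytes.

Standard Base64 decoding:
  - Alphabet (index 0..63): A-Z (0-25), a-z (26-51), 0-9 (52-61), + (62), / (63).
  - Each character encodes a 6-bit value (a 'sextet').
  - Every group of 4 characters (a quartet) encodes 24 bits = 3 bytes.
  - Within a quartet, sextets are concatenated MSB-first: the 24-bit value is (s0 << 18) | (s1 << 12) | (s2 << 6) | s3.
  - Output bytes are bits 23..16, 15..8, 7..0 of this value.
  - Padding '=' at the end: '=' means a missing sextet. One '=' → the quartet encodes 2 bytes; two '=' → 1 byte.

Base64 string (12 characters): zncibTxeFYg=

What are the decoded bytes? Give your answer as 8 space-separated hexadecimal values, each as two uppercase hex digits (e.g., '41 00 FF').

After char 0 ('z'=51): chars_in_quartet=1 acc=0x33 bytes_emitted=0
After char 1 ('n'=39): chars_in_quartet=2 acc=0xCE7 bytes_emitted=0
After char 2 ('c'=28): chars_in_quartet=3 acc=0x339DC bytes_emitted=0
After char 3 ('i'=34): chars_in_quartet=4 acc=0xCE7722 -> emit CE 77 22, reset; bytes_emitted=3
After char 4 ('b'=27): chars_in_quartet=1 acc=0x1B bytes_emitted=3
After char 5 ('T'=19): chars_in_quartet=2 acc=0x6D3 bytes_emitted=3
After char 6 ('x'=49): chars_in_quartet=3 acc=0x1B4F1 bytes_emitted=3
After char 7 ('e'=30): chars_in_quartet=4 acc=0x6D3C5E -> emit 6D 3C 5E, reset; bytes_emitted=6
After char 8 ('F'=5): chars_in_quartet=1 acc=0x5 bytes_emitted=6
After char 9 ('Y'=24): chars_in_quartet=2 acc=0x158 bytes_emitted=6
After char 10 ('g'=32): chars_in_quartet=3 acc=0x5620 bytes_emitted=6
Padding '=': partial quartet acc=0x5620 -> emit 15 88; bytes_emitted=8

Answer: CE 77 22 6D 3C 5E 15 88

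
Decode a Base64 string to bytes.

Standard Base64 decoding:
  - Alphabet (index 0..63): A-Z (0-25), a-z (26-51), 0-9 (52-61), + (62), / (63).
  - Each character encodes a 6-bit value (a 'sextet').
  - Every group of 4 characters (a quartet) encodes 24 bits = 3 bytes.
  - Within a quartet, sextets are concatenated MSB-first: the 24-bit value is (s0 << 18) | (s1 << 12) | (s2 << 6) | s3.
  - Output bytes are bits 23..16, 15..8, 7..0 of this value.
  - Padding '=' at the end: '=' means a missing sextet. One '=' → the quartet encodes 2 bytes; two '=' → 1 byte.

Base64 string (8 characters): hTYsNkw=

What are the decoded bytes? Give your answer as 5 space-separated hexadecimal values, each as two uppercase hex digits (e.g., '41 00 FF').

After char 0 ('h'=33): chars_in_quartet=1 acc=0x21 bytes_emitted=0
After char 1 ('T'=19): chars_in_quartet=2 acc=0x853 bytes_emitted=0
After char 2 ('Y'=24): chars_in_quartet=3 acc=0x214D8 bytes_emitted=0
After char 3 ('s'=44): chars_in_quartet=4 acc=0x85362C -> emit 85 36 2C, reset; bytes_emitted=3
After char 4 ('N'=13): chars_in_quartet=1 acc=0xD bytes_emitted=3
After char 5 ('k'=36): chars_in_quartet=2 acc=0x364 bytes_emitted=3
After char 6 ('w'=48): chars_in_quartet=3 acc=0xD930 bytes_emitted=3
Padding '=': partial quartet acc=0xD930 -> emit 36 4C; bytes_emitted=5

Answer: 85 36 2C 36 4C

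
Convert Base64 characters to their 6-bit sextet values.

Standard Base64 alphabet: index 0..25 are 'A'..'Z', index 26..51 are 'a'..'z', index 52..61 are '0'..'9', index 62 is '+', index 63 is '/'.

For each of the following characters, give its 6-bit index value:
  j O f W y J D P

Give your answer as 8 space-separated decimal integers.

'j': a..z range, 26 + ord('j') − ord('a') = 35
'O': A..Z range, ord('O') − ord('A') = 14
'f': a..z range, 26 + ord('f') − ord('a') = 31
'W': A..Z range, ord('W') − ord('A') = 22
'y': a..z range, 26 + ord('y') − ord('a') = 50
'J': A..Z range, ord('J') − ord('A') = 9
'D': A..Z range, ord('D') − ord('A') = 3
'P': A..Z range, ord('P') − ord('A') = 15

Answer: 35 14 31 22 50 9 3 15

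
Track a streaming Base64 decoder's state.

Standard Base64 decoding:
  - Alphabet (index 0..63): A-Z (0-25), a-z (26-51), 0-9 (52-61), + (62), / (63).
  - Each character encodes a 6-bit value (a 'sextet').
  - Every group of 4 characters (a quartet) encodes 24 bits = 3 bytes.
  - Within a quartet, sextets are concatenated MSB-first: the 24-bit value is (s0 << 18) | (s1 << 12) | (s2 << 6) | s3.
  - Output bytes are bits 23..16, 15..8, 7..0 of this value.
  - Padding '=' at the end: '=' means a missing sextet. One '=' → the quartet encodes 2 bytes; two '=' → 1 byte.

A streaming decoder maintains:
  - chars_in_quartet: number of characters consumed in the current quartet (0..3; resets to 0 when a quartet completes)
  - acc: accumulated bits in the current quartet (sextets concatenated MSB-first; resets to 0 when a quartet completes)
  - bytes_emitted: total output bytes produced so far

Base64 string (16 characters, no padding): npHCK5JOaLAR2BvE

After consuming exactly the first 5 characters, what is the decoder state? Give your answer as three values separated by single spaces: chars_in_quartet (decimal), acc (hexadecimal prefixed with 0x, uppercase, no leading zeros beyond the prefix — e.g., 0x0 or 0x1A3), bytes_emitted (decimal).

After char 0 ('n'=39): chars_in_quartet=1 acc=0x27 bytes_emitted=0
After char 1 ('p'=41): chars_in_quartet=2 acc=0x9E9 bytes_emitted=0
After char 2 ('H'=7): chars_in_quartet=3 acc=0x27A47 bytes_emitted=0
After char 3 ('C'=2): chars_in_quartet=4 acc=0x9E91C2 -> emit 9E 91 C2, reset; bytes_emitted=3
After char 4 ('K'=10): chars_in_quartet=1 acc=0xA bytes_emitted=3

Answer: 1 0xA 3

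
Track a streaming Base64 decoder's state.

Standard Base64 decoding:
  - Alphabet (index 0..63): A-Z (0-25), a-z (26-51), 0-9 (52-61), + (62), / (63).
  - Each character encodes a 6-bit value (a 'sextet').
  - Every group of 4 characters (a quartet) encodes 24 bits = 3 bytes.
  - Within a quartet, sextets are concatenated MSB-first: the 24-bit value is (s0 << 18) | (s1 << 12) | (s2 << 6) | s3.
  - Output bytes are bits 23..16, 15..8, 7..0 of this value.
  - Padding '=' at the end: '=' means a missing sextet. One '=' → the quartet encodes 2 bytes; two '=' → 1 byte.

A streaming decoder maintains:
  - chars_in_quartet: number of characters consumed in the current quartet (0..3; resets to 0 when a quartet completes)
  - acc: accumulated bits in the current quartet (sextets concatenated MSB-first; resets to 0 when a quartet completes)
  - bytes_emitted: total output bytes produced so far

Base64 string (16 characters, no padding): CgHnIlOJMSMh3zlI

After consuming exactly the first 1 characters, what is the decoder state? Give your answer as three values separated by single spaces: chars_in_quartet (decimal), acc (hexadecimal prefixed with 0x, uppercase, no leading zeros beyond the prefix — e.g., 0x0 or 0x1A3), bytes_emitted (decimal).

After char 0 ('C'=2): chars_in_quartet=1 acc=0x2 bytes_emitted=0

Answer: 1 0x2 0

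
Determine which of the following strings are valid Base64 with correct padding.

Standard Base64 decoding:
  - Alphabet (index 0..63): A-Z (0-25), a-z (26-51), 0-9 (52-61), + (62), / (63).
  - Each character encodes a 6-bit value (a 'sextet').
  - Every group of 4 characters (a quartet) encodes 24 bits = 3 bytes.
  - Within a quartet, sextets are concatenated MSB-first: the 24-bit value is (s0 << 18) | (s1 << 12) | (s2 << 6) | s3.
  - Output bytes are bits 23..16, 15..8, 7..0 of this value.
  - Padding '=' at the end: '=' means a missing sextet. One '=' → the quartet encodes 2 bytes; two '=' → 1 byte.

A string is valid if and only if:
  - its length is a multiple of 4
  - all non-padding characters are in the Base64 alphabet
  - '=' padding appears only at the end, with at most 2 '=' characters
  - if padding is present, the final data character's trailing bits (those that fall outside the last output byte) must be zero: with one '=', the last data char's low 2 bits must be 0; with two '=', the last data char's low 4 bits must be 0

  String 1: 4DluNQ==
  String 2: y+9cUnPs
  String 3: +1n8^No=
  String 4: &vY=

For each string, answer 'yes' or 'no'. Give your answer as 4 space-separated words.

Answer: yes yes no no

Derivation:
String 1: '4DluNQ==' → valid
String 2: 'y+9cUnPs' → valid
String 3: '+1n8^No=' → invalid (bad char(s): ['^'])
String 4: '&vY=' → invalid (bad char(s): ['&'])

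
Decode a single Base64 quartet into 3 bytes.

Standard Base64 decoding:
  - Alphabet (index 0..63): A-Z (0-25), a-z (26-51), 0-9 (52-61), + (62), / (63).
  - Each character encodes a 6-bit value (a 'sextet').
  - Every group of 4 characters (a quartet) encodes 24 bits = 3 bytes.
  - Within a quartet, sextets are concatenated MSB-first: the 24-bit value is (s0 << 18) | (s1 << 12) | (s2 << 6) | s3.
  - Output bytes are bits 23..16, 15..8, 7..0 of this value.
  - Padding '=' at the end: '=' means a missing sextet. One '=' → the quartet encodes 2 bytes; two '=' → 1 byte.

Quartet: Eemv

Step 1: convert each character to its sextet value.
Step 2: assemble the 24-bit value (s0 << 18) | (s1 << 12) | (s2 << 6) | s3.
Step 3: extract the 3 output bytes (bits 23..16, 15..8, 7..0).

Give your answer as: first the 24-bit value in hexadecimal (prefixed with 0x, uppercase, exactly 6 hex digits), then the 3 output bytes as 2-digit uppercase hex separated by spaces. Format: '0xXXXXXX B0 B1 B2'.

Answer: 0x11E9AF 11 E9 AF

Derivation:
Sextets: E=4, e=30, m=38, v=47
24-bit: (4<<18) | (30<<12) | (38<<6) | 47
      = 0x100000 | 0x01E000 | 0x000980 | 0x00002F
      = 0x11E9AF
Bytes: (v>>16)&0xFF=11, (v>>8)&0xFF=E9, v&0xFF=AF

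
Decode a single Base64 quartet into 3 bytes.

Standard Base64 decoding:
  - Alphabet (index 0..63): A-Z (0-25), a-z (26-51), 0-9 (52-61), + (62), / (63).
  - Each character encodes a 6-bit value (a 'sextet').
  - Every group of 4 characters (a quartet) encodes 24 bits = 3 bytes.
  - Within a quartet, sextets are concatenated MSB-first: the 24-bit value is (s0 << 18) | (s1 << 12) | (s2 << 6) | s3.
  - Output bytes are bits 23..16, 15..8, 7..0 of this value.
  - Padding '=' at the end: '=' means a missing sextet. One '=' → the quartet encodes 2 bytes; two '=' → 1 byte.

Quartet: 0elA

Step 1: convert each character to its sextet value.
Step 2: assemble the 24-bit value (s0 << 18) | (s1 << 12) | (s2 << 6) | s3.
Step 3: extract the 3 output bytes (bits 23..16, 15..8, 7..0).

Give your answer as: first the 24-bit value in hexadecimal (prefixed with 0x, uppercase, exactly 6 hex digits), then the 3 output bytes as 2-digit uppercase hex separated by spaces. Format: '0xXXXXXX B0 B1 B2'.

Sextets: 0=52, e=30, l=37, A=0
24-bit: (52<<18) | (30<<12) | (37<<6) | 0
      = 0xD00000 | 0x01E000 | 0x000940 | 0x000000
      = 0xD1E940
Bytes: (v>>16)&0xFF=D1, (v>>8)&0xFF=E9, v&0xFF=40

Answer: 0xD1E940 D1 E9 40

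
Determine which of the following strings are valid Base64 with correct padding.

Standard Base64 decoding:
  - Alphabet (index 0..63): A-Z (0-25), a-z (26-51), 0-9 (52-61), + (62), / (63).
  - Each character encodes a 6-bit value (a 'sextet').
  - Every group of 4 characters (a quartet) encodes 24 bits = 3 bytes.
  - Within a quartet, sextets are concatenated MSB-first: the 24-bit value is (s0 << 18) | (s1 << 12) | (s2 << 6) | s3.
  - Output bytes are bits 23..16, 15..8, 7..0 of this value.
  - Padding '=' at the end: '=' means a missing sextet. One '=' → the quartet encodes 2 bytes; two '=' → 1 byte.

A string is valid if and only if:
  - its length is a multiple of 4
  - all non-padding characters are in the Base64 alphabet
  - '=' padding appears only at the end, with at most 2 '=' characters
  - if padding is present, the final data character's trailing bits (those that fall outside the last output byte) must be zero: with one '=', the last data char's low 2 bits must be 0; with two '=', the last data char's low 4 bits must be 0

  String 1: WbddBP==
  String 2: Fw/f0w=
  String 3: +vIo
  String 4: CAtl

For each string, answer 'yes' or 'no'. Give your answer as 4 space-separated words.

String 1: 'WbddBP==' → invalid (bad trailing bits)
String 2: 'Fw/f0w=' → invalid (len=7 not mult of 4)
String 3: '+vIo' → valid
String 4: 'CAtl' → valid

Answer: no no yes yes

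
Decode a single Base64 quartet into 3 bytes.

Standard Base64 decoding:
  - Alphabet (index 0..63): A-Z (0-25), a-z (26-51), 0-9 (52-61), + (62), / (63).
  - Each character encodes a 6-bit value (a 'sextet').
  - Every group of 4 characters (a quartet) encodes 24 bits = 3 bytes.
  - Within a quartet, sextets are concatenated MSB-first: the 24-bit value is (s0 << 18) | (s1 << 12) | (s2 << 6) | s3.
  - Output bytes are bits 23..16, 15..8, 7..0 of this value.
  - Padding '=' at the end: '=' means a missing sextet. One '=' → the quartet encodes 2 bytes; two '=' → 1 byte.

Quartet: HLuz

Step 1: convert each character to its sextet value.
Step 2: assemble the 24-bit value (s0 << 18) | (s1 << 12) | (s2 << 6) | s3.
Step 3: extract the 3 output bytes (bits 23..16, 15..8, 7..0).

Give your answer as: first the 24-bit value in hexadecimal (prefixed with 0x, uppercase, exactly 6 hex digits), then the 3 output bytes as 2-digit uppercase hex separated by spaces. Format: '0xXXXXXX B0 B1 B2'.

Answer: 0x1CBBB3 1C BB B3

Derivation:
Sextets: H=7, L=11, u=46, z=51
24-bit: (7<<18) | (11<<12) | (46<<6) | 51
      = 0x1C0000 | 0x00B000 | 0x000B80 | 0x000033
      = 0x1CBBB3
Bytes: (v>>16)&0xFF=1C, (v>>8)&0xFF=BB, v&0xFF=B3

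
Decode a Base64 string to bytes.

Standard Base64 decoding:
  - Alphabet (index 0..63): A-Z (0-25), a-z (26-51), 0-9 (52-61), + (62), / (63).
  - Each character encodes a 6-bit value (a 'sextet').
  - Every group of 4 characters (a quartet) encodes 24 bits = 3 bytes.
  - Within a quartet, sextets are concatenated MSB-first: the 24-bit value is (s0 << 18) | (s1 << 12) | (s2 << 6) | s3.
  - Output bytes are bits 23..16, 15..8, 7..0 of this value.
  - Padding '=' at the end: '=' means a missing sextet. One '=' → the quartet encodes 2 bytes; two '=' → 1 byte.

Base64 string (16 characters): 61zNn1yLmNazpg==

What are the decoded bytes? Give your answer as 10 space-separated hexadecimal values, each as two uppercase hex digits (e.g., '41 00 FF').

After char 0 ('6'=58): chars_in_quartet=1 acc=0x3A bytes_emitted=0
After char 1 ('1'=53): chars_in_quartet=2 acc=0xEB5 bytes_emitted=0
After char 2 ('z'=51): chars_in_quartet=3 acc=0x3AD73 bytes_emitted=0
After char 3 ('N'=13): chars_in_quartet=4 acc=0xEB5CCD -> emit EB 5C CD, reset; bytes_emitted=3
After char 4 ('n'=39): chars_in_quartet=1 acc=0x27 bytes_emitted=3
After char 5 ('1'=53): chars_in_quartet=2 acc=0x9F5 bytes_emitted=3
After char 6 ('y'=50): chars_in_quartet=3 acc=0x27D72 bytes_emitted=3
After char 7 ('L'=11): chars_in_quartet=4 acc=0x9F5C8B -> emit 9F 5C 8B, reset; bytes_emitted=6
After char 8 ('m'=38): chars_in_quartet=1 acc=0x26 bytes_emitted=6
After char 9 ('N'=13): chars_in_quartet=2 acc=0x98D bytes_emitted=6
After char 10 ('a'=26): chars_in_quartet=3 acc=0x2635A bytes_emitted=6
After char 11 ('z'=51): chars_in_quartet=4 acc=0x98D6B3 -> emit 98 D6 B3, reset; bytes_emitted=9
After char 12 ('p'=41): chars_in_quartet=1 acc=0x29 bytes_emitted=9
After char 13 ('g'=32): chars_in_quartet=2 acc=0xA60 bytes_emitted=9
Padding '==': partial quartet acc=0xA60 -> emit A6; bytes_emitted=10

Answer: EB 5C CD 9F 5C 8B 98 D6 B3 A6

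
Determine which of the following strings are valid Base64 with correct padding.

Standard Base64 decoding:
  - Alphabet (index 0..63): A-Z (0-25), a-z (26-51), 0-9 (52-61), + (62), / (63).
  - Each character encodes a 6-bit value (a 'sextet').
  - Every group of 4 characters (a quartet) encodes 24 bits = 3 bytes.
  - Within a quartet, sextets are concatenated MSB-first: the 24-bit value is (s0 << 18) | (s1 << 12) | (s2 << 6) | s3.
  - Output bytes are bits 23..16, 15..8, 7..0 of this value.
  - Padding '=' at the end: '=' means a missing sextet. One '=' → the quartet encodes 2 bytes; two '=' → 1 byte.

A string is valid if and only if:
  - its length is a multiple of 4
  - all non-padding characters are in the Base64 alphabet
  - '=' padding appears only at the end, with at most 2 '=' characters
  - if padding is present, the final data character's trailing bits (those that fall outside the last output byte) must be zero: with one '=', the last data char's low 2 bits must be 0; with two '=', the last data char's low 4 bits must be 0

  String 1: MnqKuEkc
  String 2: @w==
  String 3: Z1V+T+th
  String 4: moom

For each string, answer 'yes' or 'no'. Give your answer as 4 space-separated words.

String 1: 'MnqKuEkc' → valid
String 2: '@w==' → invalid (bad char(s): ['@'])
String 3: 'Z1V+T+th' → valid
String 4: 'moom' → valid

Answer: yes no yes yes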